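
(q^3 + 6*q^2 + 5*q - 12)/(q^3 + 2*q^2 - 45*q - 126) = (q^2 + 3*q - 4)/(q^2 - q - 42)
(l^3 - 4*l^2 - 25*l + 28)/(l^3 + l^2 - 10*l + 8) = (l - 7)/(l - 2)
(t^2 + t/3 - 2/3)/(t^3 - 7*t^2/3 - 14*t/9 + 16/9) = 3/(3*t - 8)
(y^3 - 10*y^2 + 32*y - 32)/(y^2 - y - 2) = (y^2 - 8*y + 16)/(y + 1)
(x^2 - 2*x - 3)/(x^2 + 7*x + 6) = (x - 3)/(x + 6)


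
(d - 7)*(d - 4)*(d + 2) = d^3 - 9*d^2 + 6*d + 56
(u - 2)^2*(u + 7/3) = u^3 - 5*u^2/3 - 16*u/3 + 28/3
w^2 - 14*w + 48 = (w - 8)*(w - 6)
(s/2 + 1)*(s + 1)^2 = s^3/2 + 2*s^2 + 5*s/2 + 1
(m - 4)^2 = m^2 - 8*m + 16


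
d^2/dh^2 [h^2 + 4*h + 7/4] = 2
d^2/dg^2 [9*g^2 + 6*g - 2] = 18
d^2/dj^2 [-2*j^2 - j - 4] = -4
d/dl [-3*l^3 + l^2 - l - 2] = -9*l^2 + 2*l - 1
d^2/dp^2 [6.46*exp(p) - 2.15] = 6.46*exp(p)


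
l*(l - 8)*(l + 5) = l^3 - 3*l^2 - 40*l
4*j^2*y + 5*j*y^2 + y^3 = y*(j + y)*(4*j + y)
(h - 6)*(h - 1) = h^2 - 7*h + 6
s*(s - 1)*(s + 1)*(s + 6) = s^4 + 6*s^3 - s^2 - 6*s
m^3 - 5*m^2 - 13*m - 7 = (m - 7)*(m + 1)^2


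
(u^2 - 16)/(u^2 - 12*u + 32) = (u + 4)/(u - 8)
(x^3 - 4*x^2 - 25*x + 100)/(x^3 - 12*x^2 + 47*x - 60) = (x + 5)/(x - 3)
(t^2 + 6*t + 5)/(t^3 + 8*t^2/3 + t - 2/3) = 3*(t + 5)/(3*t^2 + 5*t - 2)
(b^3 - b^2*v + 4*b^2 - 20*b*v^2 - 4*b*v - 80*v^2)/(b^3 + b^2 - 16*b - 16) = (b^2 - b*v - 20*v^2)/(b^2 - 3*b - 4)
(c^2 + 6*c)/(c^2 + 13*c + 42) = c/(c + 7)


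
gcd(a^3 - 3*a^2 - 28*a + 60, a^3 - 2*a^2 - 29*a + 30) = a^2 - a - 30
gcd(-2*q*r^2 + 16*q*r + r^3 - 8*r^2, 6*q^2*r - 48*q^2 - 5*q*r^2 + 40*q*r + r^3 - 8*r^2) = 2*q*r - 16*q - r^2 + 8*r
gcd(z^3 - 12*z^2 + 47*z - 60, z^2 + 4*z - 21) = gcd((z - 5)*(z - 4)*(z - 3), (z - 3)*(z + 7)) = z - 3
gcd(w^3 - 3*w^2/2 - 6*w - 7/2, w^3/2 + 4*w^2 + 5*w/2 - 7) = 1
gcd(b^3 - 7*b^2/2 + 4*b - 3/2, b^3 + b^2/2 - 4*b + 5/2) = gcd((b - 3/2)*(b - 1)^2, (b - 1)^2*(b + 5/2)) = b^2 - 2*b + 1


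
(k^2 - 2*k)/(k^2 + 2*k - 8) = k/(k + 4)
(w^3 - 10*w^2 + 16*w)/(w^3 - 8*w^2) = (w - 2)/w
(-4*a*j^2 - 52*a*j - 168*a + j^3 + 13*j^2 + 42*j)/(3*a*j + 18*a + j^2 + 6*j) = (-4*a*j - 28*a + j^2 + 7*j)/(3*a + j)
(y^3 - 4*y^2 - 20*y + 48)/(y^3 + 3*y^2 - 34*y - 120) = (y - 2)/(y + 5)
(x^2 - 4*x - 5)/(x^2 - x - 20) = (x + 1)/(x + 4)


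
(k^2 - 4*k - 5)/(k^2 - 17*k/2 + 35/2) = 2*(k + 1)/(2*k - 7)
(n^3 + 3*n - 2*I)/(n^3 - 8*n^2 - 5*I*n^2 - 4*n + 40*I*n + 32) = (n^2 + I*n + 2)/(n^2 - 4*n*(2 + I) + 32*I)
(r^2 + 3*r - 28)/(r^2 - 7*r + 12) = (r + 7)/(r - 3)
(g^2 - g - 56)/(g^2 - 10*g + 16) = (g + 7)/(g - 2)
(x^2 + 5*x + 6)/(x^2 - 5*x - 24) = (x + 2)/(x - 8)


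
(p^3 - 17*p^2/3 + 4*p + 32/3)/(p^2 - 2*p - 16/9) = 3*(p^2 - 3*p - 4)/(3*p + 2)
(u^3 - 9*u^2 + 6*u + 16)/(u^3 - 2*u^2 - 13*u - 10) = (u^2 - 10*u + 16)/(u^2 - 3*u - 10)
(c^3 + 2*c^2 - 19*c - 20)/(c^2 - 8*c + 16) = (c^2 + 6*c + 5)/(c - 4)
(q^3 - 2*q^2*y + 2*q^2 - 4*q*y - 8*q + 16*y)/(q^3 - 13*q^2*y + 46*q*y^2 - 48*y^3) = (q^2 + 2*q - 8)/(q^2 - 11*q*y + 24*y^2)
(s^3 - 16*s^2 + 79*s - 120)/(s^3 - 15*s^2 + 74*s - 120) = (s^2 - 11*s + 24)/(s^2 - 10*s + 24)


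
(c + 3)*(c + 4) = c^2 + 7*c + 12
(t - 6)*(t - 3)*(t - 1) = t^3 - 10*t^2 + 27*t - 18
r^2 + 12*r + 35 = (r + 5)*(r + 7)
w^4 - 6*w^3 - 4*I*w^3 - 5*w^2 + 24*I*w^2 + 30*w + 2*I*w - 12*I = (w - 6)*(w - 2*I)*(w - I)^2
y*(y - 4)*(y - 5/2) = y^3 - 13*y^2/2 + 10*y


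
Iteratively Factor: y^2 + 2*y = (y + 2)*(y)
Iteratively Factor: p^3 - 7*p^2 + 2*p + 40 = (p - 5)*(p^2 - 2*p - 8) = (p - 5)*(p - 4)*(p + 2)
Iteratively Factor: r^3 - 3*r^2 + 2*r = (r - 1)*(r^2 - 2*r) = (r - 2)*(r - 1)*(r)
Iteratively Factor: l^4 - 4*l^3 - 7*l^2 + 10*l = (l + 2)*(l^3 - 6*l^2 + 5*l) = (l - 5)*(l + 2)*(l^2 - l) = (l - 5)*(l - 1)*(l + 2)*(l)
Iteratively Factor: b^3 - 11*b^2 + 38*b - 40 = (b - 4)*(b^2 - 7*b + 10) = (b - 5)*(b - 4)*(b - 2)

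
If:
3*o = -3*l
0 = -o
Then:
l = 0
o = 0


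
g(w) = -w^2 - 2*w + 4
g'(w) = -2*w - 2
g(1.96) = -3.76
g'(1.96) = -5.92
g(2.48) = -7.11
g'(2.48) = -6.96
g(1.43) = -0.90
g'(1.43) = -4.86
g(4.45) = -24.70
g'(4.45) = -10.90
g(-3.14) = 0.42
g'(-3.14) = 4.28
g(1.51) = -1.30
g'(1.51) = -5.02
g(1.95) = -3.70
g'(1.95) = -5.90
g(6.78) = -55.53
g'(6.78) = -15.56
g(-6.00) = -20.00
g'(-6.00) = 10.00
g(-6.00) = -20.00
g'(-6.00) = 10.00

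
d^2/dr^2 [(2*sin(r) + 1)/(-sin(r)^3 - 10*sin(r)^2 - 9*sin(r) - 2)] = (8*sin(r)^7 + 69*sin(r)^6 + 226*sin(r)^5 + 54*sin(r)^4 - 512*sin(r)^3 - 641*sin(r)^2 - 298*sin(r) - 50)/(sin(r)^3 + 10*sin(r)^2 + 9*sin(r) + 2)^3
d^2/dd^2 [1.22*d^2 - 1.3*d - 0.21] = 2.44000000000000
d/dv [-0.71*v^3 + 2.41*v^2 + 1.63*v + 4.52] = -2.13*v^2 + 4.82*v + 1.63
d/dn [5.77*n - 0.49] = 5.77000000000000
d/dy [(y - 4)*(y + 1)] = 2*y - 3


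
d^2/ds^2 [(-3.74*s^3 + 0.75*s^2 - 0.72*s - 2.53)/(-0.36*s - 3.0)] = (0.969408*s^3 + 24.2352*s^2 + 201.96*s - 14.399424)/(0.046656*s^3 + 1.1664*s^2 + 9.72*s + 27.0)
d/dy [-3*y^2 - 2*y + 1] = -6*y - 2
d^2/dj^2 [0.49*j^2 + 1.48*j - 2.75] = 0.980000000000000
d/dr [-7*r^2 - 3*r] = -14*r - 3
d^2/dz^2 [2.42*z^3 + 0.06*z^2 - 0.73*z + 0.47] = 14.52*z + 0.12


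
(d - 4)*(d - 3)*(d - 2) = d^3 - 9*d^2 + 26*d - 24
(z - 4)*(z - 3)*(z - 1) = z^3 - 8*z^2 + 19*z - 12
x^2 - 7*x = x*(x - 7)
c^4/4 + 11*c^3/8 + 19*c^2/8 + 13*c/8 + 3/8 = (c/2 + 1/2)^2*(c + 1/2)*(c + 3)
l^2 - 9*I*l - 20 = (l - 5*I)*(l - 4*I)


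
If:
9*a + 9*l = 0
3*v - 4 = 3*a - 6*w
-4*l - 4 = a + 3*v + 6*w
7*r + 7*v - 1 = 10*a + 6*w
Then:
No Solution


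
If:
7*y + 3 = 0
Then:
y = -3/7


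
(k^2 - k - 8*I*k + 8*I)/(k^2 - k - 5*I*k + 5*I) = (k - 8*I)/(k - 5*I)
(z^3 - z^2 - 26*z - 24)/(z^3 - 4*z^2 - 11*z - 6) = (z + 4)/(z + 1)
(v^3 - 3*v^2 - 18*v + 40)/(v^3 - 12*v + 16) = (v - 5)/(v - 2)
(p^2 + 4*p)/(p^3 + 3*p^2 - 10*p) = (p + 4)/(p^2 + 3*p - 10)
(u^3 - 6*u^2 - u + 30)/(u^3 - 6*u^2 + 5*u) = (u^2 - u - 6)/(u*(u - 1))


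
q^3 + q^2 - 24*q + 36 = (q - 3)*(q - 2)*(q + 6)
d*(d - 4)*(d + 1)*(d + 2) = d^4 - d^3 - 10*d^2 - 8*d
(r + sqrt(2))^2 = r^2 + 2*sqrt(2)*r + 2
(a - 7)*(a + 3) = a^2 - 4*a - 21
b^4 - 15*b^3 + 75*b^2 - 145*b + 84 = (b - 7)*(b - 4)*(b - 3)*(b - 1)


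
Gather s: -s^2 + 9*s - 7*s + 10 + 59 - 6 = -s^2 + 2*s + 63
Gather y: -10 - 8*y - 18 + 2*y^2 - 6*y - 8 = 2*y^2 - 14*y - 36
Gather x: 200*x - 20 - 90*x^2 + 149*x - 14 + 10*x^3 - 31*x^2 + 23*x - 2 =10*x^3 - 121*x^2 + 372*x - 36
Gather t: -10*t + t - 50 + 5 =-9*t - 45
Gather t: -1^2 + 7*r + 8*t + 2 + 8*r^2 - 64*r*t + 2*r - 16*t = 8*r^2 + 9*r + t*(-64*r - 8) + 1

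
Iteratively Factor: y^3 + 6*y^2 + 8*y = (y + 2)*(y^2 + 4*y) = (y + 2)*(y + 4)*(y)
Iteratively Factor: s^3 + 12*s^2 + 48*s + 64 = (s + 4)*(s^2 + 8*s + 16) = (s + 4)^2*(s + 4)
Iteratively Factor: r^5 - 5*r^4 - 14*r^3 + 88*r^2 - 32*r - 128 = (r + 1)*(r^4 - 6*r^3 - 8*r^2 + 96*r - 128) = (r - 4)*(r + 1)*(r^3 - 2*r^2 - 16*r + 32) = (r - 4)*(r - 2)*(r + 1)*(r^2 - 16) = (r - 4)^2*(r - 2)*(r + 1)*(r + 4)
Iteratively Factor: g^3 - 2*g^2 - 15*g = (g - 5)*(g^2 + 3*g) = g*(g - 5)*(g + 3)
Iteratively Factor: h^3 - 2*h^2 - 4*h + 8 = (h + 2)*(h^2 - 4*h + 4) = (h - 2)*(h + 2)*(h - 2)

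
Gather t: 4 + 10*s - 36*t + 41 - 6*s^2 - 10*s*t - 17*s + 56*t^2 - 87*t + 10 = -6*s^2 - 7*s + 56*t^2 + t*(-10*s - 123) + 55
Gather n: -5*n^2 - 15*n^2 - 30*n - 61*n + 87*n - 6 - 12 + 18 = -20*n^2 - 4*n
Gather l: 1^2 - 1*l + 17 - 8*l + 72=90 - 9*l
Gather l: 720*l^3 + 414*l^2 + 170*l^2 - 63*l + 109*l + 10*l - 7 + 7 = 720*l^3 + 584*l^2 + 56*l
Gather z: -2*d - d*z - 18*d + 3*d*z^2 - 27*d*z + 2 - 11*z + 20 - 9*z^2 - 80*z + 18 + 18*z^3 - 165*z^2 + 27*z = -20*d + 18*z^3 + z^2*(3*d - 174) + z*(-28*d - 64) + 40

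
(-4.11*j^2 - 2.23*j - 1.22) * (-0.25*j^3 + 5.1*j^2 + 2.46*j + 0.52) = 1.0275*j^5 - 20.4035*j^4 - 21.1786*j^3 - 13.845*j^2 - 4.1608*j - 0.6344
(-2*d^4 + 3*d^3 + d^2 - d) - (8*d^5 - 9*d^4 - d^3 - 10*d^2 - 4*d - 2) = -8*d^5 + 7*d^4 + 4*d^3 + 11*d^2 + 3*d + 2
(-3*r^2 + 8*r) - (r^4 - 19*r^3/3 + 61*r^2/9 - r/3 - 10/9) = -r^4 + 19*r^3/3 - 88*r^2/9 + 25*r/3 + 10/9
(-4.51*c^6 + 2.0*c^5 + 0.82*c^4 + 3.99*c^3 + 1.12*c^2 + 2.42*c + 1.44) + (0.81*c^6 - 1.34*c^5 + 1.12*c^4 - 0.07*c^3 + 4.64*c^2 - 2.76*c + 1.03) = -3.7*c^6 + 0.66*c^5 + 1.94*c^4 + 3.92*c^3 + 5.76*c^2 - 0.34*c + 2.47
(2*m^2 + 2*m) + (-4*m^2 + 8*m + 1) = -2*m^2 + 10*m + 1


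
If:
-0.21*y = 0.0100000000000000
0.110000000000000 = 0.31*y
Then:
No Solution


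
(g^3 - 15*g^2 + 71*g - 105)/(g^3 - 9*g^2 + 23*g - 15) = (g - 7)/(g - 1)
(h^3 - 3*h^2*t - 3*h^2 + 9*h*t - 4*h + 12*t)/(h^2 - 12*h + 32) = (h^2 - 3*h*t + h - 3*t)/(h - 8)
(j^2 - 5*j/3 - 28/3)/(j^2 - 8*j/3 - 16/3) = (3*j + 7)/(3*j + 4)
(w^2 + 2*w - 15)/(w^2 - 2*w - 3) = (w + 5)/(w + 1)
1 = 1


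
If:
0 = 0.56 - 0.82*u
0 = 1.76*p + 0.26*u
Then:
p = -0.10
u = 0.68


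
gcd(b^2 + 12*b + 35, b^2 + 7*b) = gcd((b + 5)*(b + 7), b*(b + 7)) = b + 7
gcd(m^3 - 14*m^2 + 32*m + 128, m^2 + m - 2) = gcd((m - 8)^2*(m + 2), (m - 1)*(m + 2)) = m + 2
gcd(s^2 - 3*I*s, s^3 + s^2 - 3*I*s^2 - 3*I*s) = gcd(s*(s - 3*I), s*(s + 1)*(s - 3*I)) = s^2 - 3*I*s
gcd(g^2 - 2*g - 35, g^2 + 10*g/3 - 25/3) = g + 5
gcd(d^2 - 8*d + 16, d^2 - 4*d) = d - 4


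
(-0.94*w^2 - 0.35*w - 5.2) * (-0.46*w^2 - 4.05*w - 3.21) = 0.4324*w^4 + 3.968*w^3 + 6.8269*w^2 + 22.1835*w + 16.692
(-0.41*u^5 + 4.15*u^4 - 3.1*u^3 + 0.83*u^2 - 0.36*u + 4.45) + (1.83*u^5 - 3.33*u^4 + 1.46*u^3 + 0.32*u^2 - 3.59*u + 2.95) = 1.42*u^5 + 0.82*u^4 - 1.64*u^3 + 1.15*u^2 - 3.95*u + 7.4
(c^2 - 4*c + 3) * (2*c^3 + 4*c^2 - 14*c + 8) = 2*c^5 - 4*c^4 - 24*c^3 + 76*c^2 - 74*c + 24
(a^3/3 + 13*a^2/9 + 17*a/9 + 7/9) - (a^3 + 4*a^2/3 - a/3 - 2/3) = -2*a^3/3 + a^2/9 + 20*a/9 + 13/9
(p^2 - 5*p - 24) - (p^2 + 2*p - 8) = -7*p - 16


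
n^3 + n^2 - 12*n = n*(n - 3)*(n + 4)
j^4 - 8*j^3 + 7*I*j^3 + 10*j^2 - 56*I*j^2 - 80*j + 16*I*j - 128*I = (j - 8)*(j - 2*I)*(j + I)*(j + 8*I)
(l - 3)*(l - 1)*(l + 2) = l^3 - 2*l^2 - 5*l + 6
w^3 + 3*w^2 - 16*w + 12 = (w - 2)*(w - 1)*(w + 6)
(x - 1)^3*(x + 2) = x^4 - x^3 - 3*x^2 + 5*x - 2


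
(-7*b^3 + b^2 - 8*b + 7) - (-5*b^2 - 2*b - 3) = -7*b^3 + 6*b^2 - 6*b + 10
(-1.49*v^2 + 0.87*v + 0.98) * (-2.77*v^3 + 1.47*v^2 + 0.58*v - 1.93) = 4.1273*v^5 - 4.6002*v^4 - 2.2999*v^3 + 4.8209*v^2 - 1.1107*v - 1.8914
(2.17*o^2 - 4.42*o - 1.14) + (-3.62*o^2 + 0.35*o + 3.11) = -1.45*o^2 - 4.07*o + 1.97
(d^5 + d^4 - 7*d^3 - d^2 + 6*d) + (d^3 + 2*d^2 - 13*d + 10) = d^5 + d^4 - 6*d^3 + d^2 - 7*d + 10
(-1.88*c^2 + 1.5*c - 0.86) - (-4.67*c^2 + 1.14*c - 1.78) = 2.79*c^2 + 0.36*c + 0.92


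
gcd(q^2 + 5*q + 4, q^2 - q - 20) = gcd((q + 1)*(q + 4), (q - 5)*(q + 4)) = q + 4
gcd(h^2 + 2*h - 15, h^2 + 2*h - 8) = 1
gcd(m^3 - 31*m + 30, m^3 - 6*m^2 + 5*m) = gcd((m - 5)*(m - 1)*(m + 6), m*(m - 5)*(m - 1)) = m^2 - 6*m + 5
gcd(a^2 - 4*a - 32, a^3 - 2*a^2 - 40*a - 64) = a^2 - 4*a - 32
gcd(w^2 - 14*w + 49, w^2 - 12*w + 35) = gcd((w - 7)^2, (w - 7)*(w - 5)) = w - 7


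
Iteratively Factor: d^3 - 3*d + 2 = (d + 2)*(d^2 - 2*d + 1) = (d - 1)*(d + 2)*(d - 1)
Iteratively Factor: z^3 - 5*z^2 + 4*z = (z - 1)*(z^2 - 4*z) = (z - 4)*(z - 1)*(z)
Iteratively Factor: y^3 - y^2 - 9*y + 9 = (y - 3)*(y^2 + 2*y - 3) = (y - 3)*(y - 1)*(y + 3)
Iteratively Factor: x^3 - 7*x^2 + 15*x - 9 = (x - 3)*(x^2 - 4*x + 3) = (x - 3)^2*(x - 1)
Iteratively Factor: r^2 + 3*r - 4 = (r + 4)*(r - 1)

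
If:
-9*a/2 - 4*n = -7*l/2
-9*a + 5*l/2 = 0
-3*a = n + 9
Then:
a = -120/67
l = -432/67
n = -243/67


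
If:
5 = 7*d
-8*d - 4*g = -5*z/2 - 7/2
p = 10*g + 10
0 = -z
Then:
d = 5/7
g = -31/56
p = 125/28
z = 0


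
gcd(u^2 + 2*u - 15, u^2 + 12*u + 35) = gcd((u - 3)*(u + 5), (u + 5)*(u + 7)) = u + 5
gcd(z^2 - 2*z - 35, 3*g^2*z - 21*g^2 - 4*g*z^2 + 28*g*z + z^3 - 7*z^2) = z - 7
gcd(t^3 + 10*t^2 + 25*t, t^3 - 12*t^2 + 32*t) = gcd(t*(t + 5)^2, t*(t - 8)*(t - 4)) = t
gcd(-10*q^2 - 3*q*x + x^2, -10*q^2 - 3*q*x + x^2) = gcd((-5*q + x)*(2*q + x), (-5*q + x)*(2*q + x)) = -10*q^2 - 3*q*x + x^2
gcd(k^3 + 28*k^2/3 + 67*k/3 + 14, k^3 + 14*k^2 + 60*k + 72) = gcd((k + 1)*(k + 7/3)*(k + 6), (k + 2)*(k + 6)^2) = k + 6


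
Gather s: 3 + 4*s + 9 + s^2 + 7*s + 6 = s^2 + 11*s + 18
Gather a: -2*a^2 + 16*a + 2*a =-2*a^2 + 18*a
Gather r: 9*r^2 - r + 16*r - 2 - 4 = 9*r^2 + 15*r - 6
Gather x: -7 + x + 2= x - 5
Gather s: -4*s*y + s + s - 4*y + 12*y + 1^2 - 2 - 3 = s*(2 - 4*y) + 8*y - 4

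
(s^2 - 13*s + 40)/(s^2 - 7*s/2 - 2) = 2*(-s^2 + 13*s - 40)/(-2*s^2 + 7*s + 4)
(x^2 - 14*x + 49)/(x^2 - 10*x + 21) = (x - 7)/(x - 3)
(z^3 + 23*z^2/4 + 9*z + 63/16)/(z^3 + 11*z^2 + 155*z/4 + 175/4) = (8*z^2 + 18*z + 9)/(4*(2*z^2 + 15*z + 25))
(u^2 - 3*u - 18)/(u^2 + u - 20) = (u^2 - 3*u - 18)/(u^2 + u - 20)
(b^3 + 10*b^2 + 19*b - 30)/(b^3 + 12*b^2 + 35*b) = (b^2 + 5*b - 6)/(b*(b + 7))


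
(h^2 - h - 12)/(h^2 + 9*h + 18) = (h - 4)/(h + 6)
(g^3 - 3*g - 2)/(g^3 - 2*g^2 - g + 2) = (g + 1)/(g - 1)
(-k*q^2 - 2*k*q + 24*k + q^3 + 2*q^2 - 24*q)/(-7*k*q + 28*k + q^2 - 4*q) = (-k*q - 6*k + q^2 + 6*q)/(-7*k + q)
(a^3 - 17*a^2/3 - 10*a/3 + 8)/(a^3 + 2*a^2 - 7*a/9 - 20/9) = 3*(a - 6)/(3*a + 5)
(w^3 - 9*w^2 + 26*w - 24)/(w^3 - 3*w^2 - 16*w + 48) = (w - 2)/(w + 4)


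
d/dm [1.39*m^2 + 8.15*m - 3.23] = 2.78*m + 8.15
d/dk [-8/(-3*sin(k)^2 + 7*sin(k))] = 8*(7 - 6*sin(k))*cos(k)/((3*sin(k) - 7)^2*sin(k)^2)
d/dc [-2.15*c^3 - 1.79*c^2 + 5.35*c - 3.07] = -6.45*c^2 - 3.58*c + 5.35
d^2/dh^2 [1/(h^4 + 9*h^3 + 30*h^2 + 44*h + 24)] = 2*(10*h^2 + 55*h + 76)/(h^8 + 19*h^7 + 157*h^6 + 737*h^5 + 2150*h^4 + 3992*h^3 + 4608*h^2 + 3024*h + 864)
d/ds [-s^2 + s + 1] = 1 - 2*s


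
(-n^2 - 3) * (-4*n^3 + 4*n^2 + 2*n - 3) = 4*n^5 - 4*n^4 + 10*n^3 - 9*n^2 - 6*n + 9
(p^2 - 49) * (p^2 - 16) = p^4 - 65*p^2 + 784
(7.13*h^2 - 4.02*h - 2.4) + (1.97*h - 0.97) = 7.13*h^2 - 2.05*h - 3.37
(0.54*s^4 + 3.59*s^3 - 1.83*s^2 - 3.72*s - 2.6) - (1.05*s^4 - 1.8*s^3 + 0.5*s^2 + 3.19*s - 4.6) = -0.51*s^4 + 5.39*s^3 - 2.33*s^2 - 6.91*s + 2.0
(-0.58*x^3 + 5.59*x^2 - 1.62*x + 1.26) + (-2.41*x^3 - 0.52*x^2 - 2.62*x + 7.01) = -2.99*x^3 + 5.07*x^2 - 4.24*x + 8.27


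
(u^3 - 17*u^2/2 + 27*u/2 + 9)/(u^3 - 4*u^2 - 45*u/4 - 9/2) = 2*(u - 3)/(2*u + 3)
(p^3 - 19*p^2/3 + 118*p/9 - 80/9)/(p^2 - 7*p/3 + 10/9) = (3*p^2 - 14*p + 16)/(3*p - 2)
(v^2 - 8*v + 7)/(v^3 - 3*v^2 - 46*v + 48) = (v - 7)/(v^2 - 2*v - 48)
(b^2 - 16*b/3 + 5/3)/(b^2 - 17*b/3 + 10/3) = (3*b - 1)/(3*b - 2)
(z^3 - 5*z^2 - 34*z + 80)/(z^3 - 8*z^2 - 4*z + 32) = (z + 5)/(z + 2)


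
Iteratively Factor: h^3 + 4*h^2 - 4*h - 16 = (h + 2)*(h^2 + 2*h - 8) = (h - 2)*(h + 2)*(h + 4)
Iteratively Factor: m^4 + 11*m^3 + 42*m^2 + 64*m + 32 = (m + 4)*(m^3 + 7*m^2 + 14*m + 8) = (m + 1)*(m + 4)*(m^2 + 6*m + 8) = (m + 1)*(m + 4)^2*(m + 2)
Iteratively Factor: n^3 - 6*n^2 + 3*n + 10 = (n - 5)*(n^2 - n - 2) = (n - 5)*(n + 1)*(n - 2)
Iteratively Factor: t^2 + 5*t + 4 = (t + 1)*(t + 4)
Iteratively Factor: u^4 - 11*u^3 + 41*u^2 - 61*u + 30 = (u - 3)*(u^3 - 8*u^2 + 17*u - 10) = (u - 5)*(u - 3)*(u^2 - 3*u + 2) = (u - 5)*(u - 3)*(u - 2)*(u - 1)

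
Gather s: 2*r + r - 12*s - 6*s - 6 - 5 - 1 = 3*r - 18*s - 12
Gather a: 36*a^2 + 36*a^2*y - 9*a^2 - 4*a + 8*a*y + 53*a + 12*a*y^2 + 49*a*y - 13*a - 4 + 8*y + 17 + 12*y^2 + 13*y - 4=a^2*(36*y + 27) + a*(12*y^2 + 57*y + 36) + 12*y^2 + 21*y + 9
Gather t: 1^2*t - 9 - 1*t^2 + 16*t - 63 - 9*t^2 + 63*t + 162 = -10*t^2 + 80*t + 90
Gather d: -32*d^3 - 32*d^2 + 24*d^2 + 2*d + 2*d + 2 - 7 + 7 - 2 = -32*d^3 - 8*d^2 + 4*d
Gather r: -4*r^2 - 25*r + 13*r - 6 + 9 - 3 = -4*r^2 - 12*r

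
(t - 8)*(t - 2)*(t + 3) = t^3 - 7*t^2 - 14*t + 48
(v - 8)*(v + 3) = v^2 - 5*v - 24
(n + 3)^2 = n^2 + 6*n + 9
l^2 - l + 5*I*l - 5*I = (l - 1)*(l + 5*I)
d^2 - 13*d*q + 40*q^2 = (d - 8*q)*(d - 5*q)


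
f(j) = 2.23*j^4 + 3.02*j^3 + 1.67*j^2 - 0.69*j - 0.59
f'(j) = 8.92*j^3 + 9.06*j^2 + 3.34*j - 0.69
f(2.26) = 99.42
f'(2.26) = 156.10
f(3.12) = 316.55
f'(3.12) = 368.84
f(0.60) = 0.54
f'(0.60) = 6.50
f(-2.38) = 41.35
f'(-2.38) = -77.57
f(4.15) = 902.61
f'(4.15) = 806.75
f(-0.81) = 0.42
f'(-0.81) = -2.19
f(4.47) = 1189.72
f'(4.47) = 991.95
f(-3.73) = 300.15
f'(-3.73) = -350.00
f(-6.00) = 2301.43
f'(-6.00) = -1621.29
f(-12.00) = 41270.89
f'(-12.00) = -14149.89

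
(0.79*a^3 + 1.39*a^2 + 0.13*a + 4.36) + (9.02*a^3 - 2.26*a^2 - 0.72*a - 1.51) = 9.81*a^3 - 0.87*a^2 - 0.59*a + 2.85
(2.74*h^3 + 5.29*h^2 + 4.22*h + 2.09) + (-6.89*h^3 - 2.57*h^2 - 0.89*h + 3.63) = -4.15*h^3 + 2.72*h^2 + 3.33*h + 5.72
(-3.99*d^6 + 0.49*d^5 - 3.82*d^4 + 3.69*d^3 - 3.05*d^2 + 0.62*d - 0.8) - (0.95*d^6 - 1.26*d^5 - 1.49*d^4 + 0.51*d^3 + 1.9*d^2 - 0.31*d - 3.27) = -4.94*d^6 + 1.75*d^5 - 2.33*d^4 + 3.18*d^3 - 4.95*d^2 + 0.93*d + 2.47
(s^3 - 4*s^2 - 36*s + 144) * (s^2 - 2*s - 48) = s^5 - 6*s^4 - 76*s^3 + 408*s^2 + 1440*s - 6912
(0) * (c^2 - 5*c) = 0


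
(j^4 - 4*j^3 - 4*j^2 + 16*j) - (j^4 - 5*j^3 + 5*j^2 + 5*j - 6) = j^3 - 9*j^2 + 11*j + 6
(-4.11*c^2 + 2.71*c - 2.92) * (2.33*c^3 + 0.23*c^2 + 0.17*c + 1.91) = -9.5763*c^5 + 5.369*c^4 - 6.879*c^3 - 8.061*c^2 + 4.6797*c - 5.5772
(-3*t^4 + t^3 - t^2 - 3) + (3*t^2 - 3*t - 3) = -3*t^4 + t^3 + 2*t^2 - 3*t - 6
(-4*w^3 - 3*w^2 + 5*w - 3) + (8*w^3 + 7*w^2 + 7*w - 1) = 4*w^3 + 4*w^2 + 12*w - 4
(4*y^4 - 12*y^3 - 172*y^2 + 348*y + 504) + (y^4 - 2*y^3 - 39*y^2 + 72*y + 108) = 5*y^4 - 14*y^3 - 211*y^2 + 420*y + 612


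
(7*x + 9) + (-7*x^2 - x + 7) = -7*x^2 + 6*x + 16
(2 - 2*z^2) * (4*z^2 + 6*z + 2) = -8*z^4 - 12*z^3 + 4*z^2 + 12*z + 4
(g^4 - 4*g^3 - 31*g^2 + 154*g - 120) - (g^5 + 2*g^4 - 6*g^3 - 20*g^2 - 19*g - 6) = -g^5 - g^4 + 2*g^3 - 11*g^2 + 173*g - 114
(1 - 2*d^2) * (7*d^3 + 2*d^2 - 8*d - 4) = -14*d^5 - 4*d^4 + 23*d^3 + 10*d^2 - 8*d - 4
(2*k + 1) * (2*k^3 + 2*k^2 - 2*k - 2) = 4*k^4 + 6*k^3 - 2*k^2 - 6*k - 2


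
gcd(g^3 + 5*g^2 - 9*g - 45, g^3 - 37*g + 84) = g - 3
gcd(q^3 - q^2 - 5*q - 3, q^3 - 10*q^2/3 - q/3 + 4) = q^2 - 2*q - 3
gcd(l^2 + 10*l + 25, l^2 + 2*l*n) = 1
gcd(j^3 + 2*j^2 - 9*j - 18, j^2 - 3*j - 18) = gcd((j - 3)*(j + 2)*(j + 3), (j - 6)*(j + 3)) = j + 3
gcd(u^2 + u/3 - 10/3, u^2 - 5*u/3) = u - 5/3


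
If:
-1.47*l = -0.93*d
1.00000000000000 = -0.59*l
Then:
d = -2.68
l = -1.69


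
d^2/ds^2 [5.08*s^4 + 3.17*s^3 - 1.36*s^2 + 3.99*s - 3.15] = 60.96*s^2 + 19.02*s - 2.72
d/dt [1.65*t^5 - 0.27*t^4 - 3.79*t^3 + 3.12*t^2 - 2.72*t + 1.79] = 8.25*t^4 - 1.08*t^3 - 11.37*t^2 + 6.24*t - 2.72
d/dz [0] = 0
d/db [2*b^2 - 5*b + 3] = 4*b - 5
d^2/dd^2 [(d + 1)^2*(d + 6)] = 6*d + 16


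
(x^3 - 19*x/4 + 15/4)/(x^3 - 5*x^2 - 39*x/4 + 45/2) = (x - 1)/(x - 6)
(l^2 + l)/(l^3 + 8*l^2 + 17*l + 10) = l/(l^2 + 7*l + 10)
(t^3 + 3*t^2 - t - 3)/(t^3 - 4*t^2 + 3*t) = (t^2 + 4*t + 3)/(t*(t - 3))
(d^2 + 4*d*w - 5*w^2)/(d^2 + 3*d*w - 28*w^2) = (d^2 + 4*d*w - 5*w^2)/(d^2 + 3*d*w - 28*w^2)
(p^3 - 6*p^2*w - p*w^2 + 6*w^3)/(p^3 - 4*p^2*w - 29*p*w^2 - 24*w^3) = (p^2 - 7*p*w + 6*w^2)/(p^2 - 5*p*w - 24*w^2)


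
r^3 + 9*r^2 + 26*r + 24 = (r + 2)*(r + 3)*(r + 4)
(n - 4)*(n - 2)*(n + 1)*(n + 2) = n^4 - 3*n^3 - 8*n^2 + 12*n + 16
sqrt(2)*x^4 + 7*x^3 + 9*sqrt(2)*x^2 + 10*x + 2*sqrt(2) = (x + sqrt(2))^3*(sqrt(2)*x + 1)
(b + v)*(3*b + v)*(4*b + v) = 12*b^3 + 19*b^2*v + 8*b*v^2 + v^3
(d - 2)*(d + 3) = d^2 + d - 6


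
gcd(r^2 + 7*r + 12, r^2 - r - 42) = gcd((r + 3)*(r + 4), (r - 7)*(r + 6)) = 1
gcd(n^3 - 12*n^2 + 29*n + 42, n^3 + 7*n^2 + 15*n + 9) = n + 1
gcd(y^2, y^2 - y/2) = y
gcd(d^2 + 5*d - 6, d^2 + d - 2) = d - 1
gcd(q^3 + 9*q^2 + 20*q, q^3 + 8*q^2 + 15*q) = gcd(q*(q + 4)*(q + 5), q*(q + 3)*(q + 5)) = q^2 + 5*q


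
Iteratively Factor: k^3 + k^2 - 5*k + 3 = (k + 3)*(k^2 - 2*k + 1) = (k - 1)*(k + 3)*(k - 1)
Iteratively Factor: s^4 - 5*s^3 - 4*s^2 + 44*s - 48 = (s + 3)*(s^3 - 8*s^2 + 20*s - 16) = (s - 2)*(s + 3)*(s^2 - 6*s + 8) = (s - 2)^2*(s + 3)*(s - 4)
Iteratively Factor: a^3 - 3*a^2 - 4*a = (a + 1)*(a^2 - 4*a) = (a - 4)*(a + 1)*(a)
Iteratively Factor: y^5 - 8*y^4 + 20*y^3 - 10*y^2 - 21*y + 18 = (y - 2)*(y^4 - 6*y^3 + 8*y^2 + 6*y - 9) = (y - 2)*(y - 1)*(y^3 - 5*y^2 + 3*y + 9) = (y - 3)*(y - 2)*(y - 1)*(y^2 - 2*y - 3) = (y - 3)*(y - 2)*(y - 1)*(y + 1)*(y - 3)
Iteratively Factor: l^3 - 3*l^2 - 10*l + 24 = (l + 3)*(l^2 - 6*l + 8) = (l - 2)*(l + 3)*(l - 4)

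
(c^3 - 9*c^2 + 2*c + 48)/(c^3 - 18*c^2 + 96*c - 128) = (c^2 - c - 6)/(c^2 - 10*c + 16)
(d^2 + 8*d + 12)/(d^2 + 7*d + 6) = (d + 2)/(d + 1)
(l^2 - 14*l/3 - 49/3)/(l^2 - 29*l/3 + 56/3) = (3*l + 7)/(3*l - 8)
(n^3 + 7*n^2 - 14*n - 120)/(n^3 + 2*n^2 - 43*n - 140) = (n^2 + 2*n - 24)/(n^2 - 3*n - 28)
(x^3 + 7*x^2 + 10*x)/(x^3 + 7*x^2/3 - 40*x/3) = 3*(x + 2)/(3*x - 8)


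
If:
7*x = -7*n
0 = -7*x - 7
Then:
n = 1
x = -1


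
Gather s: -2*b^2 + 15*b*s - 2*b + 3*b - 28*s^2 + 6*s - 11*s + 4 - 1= -2*b^2 + b - 28*s^2 + s*(15*b - 5) + 3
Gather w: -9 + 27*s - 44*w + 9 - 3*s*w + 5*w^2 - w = 27*s + 5*w^2 + w*(-3*s - 45)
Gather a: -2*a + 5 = 5 - 2*a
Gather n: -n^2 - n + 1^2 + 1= -n^2 - n + 2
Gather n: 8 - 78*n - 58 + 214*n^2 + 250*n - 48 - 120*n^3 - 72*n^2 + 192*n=-120*n^3 + 142*n^2 + 364*n - 98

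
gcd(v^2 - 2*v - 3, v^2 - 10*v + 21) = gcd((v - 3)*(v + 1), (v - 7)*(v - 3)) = v - 3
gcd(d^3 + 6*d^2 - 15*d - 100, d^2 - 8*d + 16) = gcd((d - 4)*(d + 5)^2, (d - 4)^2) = d - 4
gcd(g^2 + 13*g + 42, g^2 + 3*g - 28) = g + 7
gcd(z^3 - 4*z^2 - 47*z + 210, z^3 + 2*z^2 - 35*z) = z^2 + 2*z - 35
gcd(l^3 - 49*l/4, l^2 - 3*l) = l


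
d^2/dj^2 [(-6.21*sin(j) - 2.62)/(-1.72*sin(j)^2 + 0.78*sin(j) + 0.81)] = (-18.371664*sin(j)^5 - 39.335368*sin(j)^4 - 4.62232799999999*sin(j)^3 + 34.234782*sin(j)^2 + 28.401615*sin(j) + 2.641428)/(5.088448*sin(j)^6 - 6.922656*sin(j)^5 - 4.049568*sin(j)^4 + 6.045624*sin(j)^3 + 1.907064*sin(j)^2 - 1.535274*sin(j) - 0.531441)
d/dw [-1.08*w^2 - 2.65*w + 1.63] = -2.16*w - 2.65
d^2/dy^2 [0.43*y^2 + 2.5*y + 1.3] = 0.860000000000000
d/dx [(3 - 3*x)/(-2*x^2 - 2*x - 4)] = 3*(x^2 + x - (x - 1)*(2*x + 1) + 2)/(2*(x^2 + x + 2)^2)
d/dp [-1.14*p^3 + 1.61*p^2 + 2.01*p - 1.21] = -3.42*p^2 + 3.22*p + 2.01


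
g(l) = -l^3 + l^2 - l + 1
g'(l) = -3*l^2 + 2*l - 1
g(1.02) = -0.04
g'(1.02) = -2.08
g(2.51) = -11.02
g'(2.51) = -14.88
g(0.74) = 0.40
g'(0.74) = -1.16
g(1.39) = -1.14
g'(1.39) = -4.02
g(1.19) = -0.46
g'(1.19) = -2.87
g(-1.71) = 10.63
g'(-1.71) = -13.19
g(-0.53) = 1.96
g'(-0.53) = -2.90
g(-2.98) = 39.32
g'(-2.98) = -33.60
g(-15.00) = 3616.00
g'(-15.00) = -706.00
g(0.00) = 1.00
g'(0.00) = -1.00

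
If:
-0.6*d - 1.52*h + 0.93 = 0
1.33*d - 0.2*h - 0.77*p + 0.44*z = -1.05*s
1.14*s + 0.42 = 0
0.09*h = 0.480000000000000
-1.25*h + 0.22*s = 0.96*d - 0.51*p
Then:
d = -11.96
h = 5.33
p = -9.28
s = -0.37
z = 23.21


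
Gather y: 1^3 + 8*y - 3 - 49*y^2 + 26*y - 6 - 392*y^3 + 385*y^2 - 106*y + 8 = -392*y^3 + 336*y^2 - 72*y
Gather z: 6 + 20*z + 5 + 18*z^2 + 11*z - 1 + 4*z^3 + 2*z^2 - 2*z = 4*z^3 + 20*z^2 + 29*z + 10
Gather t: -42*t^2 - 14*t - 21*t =-42*t^2 - 35*t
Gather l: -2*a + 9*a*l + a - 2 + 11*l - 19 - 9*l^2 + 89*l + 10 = -a - 9*l^2 + l*(9*a + 100) - 11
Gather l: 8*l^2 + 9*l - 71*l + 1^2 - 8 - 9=8*l^2 - 62*l - 16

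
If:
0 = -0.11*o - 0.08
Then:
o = -0.73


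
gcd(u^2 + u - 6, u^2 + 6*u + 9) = u + 3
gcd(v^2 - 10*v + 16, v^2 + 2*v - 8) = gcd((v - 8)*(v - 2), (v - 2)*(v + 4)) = v - 2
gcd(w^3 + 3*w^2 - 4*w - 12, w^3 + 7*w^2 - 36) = w^2 + w - 6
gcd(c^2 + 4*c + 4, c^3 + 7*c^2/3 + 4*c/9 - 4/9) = c + 2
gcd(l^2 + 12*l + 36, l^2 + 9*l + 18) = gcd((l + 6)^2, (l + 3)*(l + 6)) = l + 6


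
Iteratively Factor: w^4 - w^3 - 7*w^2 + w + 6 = (w + 2)*(w^3 - 3*w^2 - w + 3) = (w + 1)*(w + 2)*(w^2 - 4*w + 3) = (w - 3)*(w + 1)*(w + 2)*(w - 1)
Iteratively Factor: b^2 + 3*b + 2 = (b + 1)*(b + 2)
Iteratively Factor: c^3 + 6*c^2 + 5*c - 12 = (c + 3)*(c^2 + 3*c - 4) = (c + 3)*(c + 4)*(c - 1)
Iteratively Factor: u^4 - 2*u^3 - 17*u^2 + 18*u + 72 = (u - 3)*(u^3 + u^2 - 14*u - 24) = (u - 4)*(u - 3)*(u^2 + 5*u + 6) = (u - 4)*(u - 3)*(u + 2)*(u + 3)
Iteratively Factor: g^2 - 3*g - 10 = (g - 5)*(g + 2)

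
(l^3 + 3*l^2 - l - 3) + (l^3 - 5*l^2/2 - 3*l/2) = 2*l^3 + l^2/2 - 5*l/2 - 3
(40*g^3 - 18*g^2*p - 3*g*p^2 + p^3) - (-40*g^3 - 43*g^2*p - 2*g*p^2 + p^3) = 80*g^3 + 25*g^2*p - g*p^2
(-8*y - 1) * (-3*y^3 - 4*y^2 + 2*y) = 24*y^4 + 35*y^3 - 12*y^2 - 2*y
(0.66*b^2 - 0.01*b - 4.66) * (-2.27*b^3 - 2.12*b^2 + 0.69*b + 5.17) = -1.4982*b^5 - 1.3765*b^4 + 11.0548*b^3 + 13.2845*b^2 - 3.2671*b - 24.0922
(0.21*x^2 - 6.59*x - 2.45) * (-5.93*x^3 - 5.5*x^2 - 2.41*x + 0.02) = -1.2453*x^5 + 37.9237*x^4 + 50.2674*x^3 + 29.3611*x^2 + 5.7727*x - 0.049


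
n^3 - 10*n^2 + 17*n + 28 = (n - 7)*(n - 4)*(n + 1)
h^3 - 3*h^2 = h^2*(h - 3)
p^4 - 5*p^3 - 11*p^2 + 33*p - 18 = (p - 6)*(p - 1)^2*(p + 3)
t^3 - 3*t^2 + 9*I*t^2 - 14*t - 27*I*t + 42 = (t - 3)*(t + 2*I)*(t + 7*I)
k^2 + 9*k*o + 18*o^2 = (k + 3*o)*(k + 6*o)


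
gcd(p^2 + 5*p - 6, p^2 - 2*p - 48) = p + 6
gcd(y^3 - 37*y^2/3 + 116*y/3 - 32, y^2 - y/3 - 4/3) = y - 4/3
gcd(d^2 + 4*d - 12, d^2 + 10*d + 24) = d + 6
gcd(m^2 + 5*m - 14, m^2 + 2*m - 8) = m - 2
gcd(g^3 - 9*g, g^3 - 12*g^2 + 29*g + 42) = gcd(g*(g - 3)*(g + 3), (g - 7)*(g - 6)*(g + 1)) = 1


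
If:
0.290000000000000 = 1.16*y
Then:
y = 0.25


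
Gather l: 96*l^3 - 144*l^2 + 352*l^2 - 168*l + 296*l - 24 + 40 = 96*l^3 + 208*l^2 + 128*l + 16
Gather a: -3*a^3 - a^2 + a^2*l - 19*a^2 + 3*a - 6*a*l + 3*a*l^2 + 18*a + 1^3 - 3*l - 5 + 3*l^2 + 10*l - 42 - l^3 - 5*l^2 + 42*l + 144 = -3*a^3 + a^2*(l - 20) + a*(3*l^2 - 6*l + 21) - l^3 - 2*l^2 + 49*l + 98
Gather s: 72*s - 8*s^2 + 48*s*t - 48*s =-8*s^2 + s*(48*t + 24)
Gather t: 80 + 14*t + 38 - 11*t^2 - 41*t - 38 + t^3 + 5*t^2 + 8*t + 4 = t^3 - 6*t^2 - 19*t + 84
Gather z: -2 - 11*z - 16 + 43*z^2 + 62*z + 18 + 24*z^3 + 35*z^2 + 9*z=24*z^3 + 78*z^2 + 60*z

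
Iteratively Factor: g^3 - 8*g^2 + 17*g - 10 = (g - 1)*(g^2 - 7*g + 10) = (g - 5)*(g - 1)*(g - 2)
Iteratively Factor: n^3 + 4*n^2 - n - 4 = (n - 1)*(n^2 + 5*n + 4) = (n - 1)*(n + 4)*(n + 1)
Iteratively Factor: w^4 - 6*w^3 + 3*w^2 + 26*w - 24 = (w + 2)*(w^3 - 8*w^2 + 19*w - 12) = (w - 1)*(w + 2)*(w^2 - 7*w + 12) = (w - 4)*(w - 1)*(w + 2)*(w - 3)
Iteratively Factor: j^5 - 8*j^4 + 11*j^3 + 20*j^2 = (j)*(j^4 - 8*j^3 + 11*j^2 + 20*j) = j*(j - 5)*(j^3 - 3*j^2 - 4*j) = j*(j - 5)*(j + 1)*(j^2 - 4*j) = j*(j - 5)*(j - 4)*(j + 1)*(j)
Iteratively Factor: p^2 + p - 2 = (p - 1)*(p + 2)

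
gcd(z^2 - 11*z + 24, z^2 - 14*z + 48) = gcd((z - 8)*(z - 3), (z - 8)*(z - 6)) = z - 8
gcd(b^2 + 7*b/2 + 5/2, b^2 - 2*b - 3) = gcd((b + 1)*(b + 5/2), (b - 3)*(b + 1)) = b + 1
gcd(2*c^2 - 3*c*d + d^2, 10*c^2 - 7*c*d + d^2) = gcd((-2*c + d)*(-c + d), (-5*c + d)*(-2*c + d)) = 2*c - d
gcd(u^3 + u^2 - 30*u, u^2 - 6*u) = u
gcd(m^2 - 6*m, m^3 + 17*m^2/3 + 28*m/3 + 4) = 1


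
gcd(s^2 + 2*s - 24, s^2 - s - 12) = s - 4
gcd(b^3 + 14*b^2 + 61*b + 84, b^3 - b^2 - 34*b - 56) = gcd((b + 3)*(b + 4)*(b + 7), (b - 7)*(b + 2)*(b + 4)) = b + 4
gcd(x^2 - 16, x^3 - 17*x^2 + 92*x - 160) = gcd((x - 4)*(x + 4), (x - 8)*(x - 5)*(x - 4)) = x - 4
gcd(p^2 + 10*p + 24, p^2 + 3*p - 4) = p + 4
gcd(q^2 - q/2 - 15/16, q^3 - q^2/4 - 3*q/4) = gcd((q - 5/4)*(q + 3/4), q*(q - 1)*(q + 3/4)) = q + 3/4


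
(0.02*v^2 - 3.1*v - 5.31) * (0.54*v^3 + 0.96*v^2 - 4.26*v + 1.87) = 0.0108*v^5 - 1.6548*v^4 - 5.9286*v^3 + 8.1458*v^2 + 16.8236*v - 9.9297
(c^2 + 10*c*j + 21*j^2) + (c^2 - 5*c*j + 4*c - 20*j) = 2*c^2 + 5*c*j + 4*c + 21*j^2 - 20*j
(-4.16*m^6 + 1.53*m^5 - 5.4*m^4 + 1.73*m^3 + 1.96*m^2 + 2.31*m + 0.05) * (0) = 0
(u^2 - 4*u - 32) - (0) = u^2 - 4*u - 32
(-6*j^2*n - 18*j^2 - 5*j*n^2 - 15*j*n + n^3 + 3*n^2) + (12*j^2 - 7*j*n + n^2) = -6*j^2*n - 6*j^2 - 5*j*n^2 - 22*j*n + n^3 + 4*n^2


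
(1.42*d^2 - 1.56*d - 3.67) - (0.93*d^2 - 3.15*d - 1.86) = 0.49*d^2 + 1.59*d - 1.81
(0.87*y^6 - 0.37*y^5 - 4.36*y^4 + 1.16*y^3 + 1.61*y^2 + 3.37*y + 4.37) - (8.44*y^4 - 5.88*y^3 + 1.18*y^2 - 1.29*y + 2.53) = 0.87*y^6 - 0.37*y^5 - 12.8*y^4 + 7.04*y^3 + 0.43*y^2 + 4.66*y + 1.84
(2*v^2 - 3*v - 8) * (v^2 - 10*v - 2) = 2*v^4 - 23*v^3 + 18*v^2 + 86*v + 16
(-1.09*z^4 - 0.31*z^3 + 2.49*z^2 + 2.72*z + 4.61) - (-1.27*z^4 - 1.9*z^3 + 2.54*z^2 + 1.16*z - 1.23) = 0.18*z^4 + 1.59*z^3 - 0.0499999999999998*z^2 + 1.56*z + 5.84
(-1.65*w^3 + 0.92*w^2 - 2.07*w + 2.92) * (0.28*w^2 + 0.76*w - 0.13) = -0.462*w^5 - 0.9964*w^4 + 0.3341*w^3 - 0.8752*w^2 + 2.4883*w - 0.3796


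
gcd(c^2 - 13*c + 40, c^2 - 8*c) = c - 8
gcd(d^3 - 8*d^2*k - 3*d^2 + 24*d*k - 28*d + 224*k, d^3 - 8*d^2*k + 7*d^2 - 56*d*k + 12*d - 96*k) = d^2 - 8*d*k + 4*d - 32*k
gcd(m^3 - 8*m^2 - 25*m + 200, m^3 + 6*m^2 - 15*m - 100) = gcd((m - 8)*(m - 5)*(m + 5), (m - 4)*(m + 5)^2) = m + 5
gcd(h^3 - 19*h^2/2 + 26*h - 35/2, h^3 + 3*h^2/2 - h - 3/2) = h - 1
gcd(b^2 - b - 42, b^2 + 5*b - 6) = b + 6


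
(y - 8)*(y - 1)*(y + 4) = y^3 - 5*y^2 - 28*y + 32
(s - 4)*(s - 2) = s^2 - 6*s + 8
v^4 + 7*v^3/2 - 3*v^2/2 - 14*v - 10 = (v - 2)*(v + 1)*(v + 2)*(v + 5/2)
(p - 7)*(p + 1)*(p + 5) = p^3 - p^2 - 37*p - 35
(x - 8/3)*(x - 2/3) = x^2 - 10*x/3 + 16/9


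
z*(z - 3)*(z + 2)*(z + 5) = z^4 + 4*z^3 - 11*z^2 - 30*z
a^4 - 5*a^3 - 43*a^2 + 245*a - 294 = (a - 7)*(a - 3)*(a - 2)*(a + 7)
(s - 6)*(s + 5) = s^2 - s - 30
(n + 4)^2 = n^2 + 8*n + 16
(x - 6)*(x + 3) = x^2 - 3*x - 18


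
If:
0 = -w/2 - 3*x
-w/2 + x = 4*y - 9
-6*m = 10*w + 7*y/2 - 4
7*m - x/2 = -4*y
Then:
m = -8353/6664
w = 645/1666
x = -215/3332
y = 3641/1666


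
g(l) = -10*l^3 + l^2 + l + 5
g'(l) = -30*l^2 + 2*l + 1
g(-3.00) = 281.00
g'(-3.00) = -275.00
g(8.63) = -6339.25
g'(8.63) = -2216.05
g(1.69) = -38.72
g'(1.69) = -81.30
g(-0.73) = 8.69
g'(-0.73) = -16.45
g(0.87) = 0.04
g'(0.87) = -19.97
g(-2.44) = 153.78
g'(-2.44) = -182.49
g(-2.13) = 104.04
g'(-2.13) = -139.37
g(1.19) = -9.25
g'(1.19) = -39.10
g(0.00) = 5.00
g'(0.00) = 1.00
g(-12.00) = 17417.00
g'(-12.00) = -4343.00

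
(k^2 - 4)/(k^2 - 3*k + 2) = (k + 2)/(k - 1)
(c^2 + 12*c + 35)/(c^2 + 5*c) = (c + 7)/c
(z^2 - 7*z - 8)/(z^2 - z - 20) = (-z^2 + 7*z + 8)/(-z^2 + z + 20)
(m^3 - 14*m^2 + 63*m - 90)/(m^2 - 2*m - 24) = (m^2 - 8*m + 15)/(m + 4)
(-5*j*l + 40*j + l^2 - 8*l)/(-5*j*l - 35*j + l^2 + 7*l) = (l - 8)/(l + 7)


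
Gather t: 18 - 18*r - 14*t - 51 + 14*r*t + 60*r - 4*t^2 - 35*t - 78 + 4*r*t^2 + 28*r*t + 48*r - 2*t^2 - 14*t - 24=90*r + t^2*(4*r - 6) + t*(42*r - 63) - 135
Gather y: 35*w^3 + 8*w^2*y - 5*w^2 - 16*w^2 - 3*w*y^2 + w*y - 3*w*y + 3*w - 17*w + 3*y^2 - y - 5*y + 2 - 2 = 35*w^3 - 21*w^2 - 14*w + y^2*(3 - 3*w) + y*(8*w^2 - 2*w - 6)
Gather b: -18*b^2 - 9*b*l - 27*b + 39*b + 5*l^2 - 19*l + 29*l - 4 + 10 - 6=-18*b^2 + b*(12 - 9*l) + 5*l^2 + 10*l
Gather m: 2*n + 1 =2*n + 1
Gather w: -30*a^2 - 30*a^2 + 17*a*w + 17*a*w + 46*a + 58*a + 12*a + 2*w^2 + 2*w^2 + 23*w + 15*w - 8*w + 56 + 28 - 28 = -60*a^2 + 116*a + 4*w^2 + w*(34*a + 30) + 56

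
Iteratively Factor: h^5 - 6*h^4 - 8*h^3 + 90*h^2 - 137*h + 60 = (h - 3)*(h^4 - 3*h^3 - 17*h^2 + 39*h - 20) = (h - 3)*(h + 4)*(h^3 - 7*h^2 + 11*h - 5) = (h - 3)*(h - 1)*(h + 4)*(h^2 - 6*h + 5) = (h - 3)*(h - 1)^2*(h + 4)*(h - 5)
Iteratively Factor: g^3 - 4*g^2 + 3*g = (g - 1)*(g^2 - 3*g) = g*(g - 1)*(g - 3)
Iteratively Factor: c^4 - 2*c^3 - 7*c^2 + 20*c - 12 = (c - 2)*(c^3 - 7*c + 6) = (c - 2)*(c + 3)*(c^2 - 3*c + 2) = (c - 2)^2*(c + 3)*(c - 1)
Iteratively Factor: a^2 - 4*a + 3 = (a - 3)*(a - 1)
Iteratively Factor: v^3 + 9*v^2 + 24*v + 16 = (v + 4)*(v^2 + 5*v + 4) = (v + 1)*(v + 4)*(v + 4)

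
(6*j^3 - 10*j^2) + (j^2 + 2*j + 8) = 6*j^3 - 9*j^2 + 2*j + 8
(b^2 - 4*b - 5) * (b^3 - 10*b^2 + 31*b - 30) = b^5 - 14*b^4 + 66*b^3 - 104*b^2 - 35*b + 150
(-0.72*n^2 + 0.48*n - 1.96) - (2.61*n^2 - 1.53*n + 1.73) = -3.33*n^2 + 2.01*n - 3.69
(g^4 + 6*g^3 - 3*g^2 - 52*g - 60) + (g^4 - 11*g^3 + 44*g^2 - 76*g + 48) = 2*g^4 - 5*g^3 + 41*g^2 - 128*g - 12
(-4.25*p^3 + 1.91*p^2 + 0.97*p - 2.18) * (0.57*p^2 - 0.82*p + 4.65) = -2.4225*p^5 + 4.5737*p^4 - 20.7758*p^3 + 6.8435*p^2 + 6.2981*p - 10.137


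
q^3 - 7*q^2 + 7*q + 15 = (q - 5)*(q - 3)*(q + 1)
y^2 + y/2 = y*(y + 1/2)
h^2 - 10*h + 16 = (h - 8)*(h - 2)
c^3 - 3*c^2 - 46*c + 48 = (c - 8)*(c - 1)*(c + 6)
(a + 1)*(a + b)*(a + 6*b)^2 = a^4 + 13*a^3*b + a^3 + 48*a^2*b^2 + 13*a^2*b + 36*a*b^3 + 48*a*b^2 + 36*b^3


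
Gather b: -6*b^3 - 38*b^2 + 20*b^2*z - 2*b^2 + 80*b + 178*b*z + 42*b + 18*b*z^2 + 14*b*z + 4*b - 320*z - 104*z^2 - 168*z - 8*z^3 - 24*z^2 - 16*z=-6*b^3 + b^2*(20*z - 40) + b*(18*z^2 + 192*z + 126) - 8*z^3 - 128*z^2 - 504*z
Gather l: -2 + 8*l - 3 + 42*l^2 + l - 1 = 42*l^2 + 9*l - 6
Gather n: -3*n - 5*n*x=n*(-5*x - 3)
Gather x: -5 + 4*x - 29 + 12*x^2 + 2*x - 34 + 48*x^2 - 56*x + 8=60*x^2 - 50*x - 60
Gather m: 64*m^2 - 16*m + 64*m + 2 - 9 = 64*m^2 + 48*m - 7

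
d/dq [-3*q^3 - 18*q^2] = 9*q*(-q - 4)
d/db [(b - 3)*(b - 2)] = 2*b - 5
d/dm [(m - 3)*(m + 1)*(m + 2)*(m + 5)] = 4*m^3 + 15*m^2 - 14*m - 41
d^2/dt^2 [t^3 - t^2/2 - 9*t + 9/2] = 6*t - 1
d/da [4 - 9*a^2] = -18*a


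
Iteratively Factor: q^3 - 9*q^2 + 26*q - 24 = (q - 2)*(q^2 - 7*q + 12) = (q - 4)*(q - 2)*(q - 3)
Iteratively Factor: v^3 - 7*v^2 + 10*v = (v - 2)*(v^2 - 5*v) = v*(v - 2)*(v - 5)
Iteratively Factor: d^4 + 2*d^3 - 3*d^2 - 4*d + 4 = (d + 2)*(d^3 - 3*d + 2) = (d - 1)*(d + 2)*(d^2 + d - 2) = (d - 1)^2*(d + 2)*(d + 2)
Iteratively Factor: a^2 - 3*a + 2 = (a - 2)*(a - 1)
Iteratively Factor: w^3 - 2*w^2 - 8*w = (w - 4)*(w^2 + 2*w) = w*(w - 4)*(w + 2)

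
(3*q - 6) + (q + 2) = 4*q - 4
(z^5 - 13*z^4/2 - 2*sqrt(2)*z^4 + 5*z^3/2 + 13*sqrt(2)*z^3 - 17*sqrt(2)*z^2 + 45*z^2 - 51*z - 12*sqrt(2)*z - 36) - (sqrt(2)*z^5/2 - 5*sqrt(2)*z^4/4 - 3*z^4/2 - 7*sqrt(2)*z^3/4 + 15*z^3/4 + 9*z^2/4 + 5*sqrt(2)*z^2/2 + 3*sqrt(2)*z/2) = -sqrt(2)*z^5/2 + z^5 - 5*z^4 - 3*sqrt(2)*z^4/4 - 5*z^3/4 + 59*sqrt(2)*z^3/4 - 39*sqrt(2)*z^2/2 + 171*z^2/4 - 51*z - 27*sqrt(2)*z/2 - 36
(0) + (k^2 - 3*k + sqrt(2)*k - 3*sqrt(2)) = k^2 - 3*k + sqrt(2)*k - 3*sqrt(2)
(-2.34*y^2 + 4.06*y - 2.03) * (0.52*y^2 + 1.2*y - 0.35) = -1.2168*y^4 - 0.6968*y^3 + 4.6354*y^2 - 3.857*y + 0.7105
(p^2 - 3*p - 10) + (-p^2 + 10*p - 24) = 7*p - 34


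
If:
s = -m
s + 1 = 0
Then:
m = 1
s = -1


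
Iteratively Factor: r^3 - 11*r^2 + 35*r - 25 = (r - 1)*(r^2 - 10*r + 25) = (r - 5)*(r - 1)*(r - 5)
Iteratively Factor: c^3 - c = (c)*(c^2 - 1) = c*(c + 1)*(c - 1)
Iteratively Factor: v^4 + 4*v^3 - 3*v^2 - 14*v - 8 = (v + 1)*(v^3 + 3*v^2 - 6*v - 8) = (v + 1)*(v + 4)*(v^2 - v - 2) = (v - 2)*(v + 1)*(v + 4)*(v + 1)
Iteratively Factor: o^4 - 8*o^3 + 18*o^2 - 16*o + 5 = (o - 1)*(o^3 - 7*o^2 + 11*o - 5) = (o - 1)^2*(o^2 - 6*o + 5) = (o - 1)^3*(o - 5)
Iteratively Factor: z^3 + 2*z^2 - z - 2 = (z - 1)*(z^2 + 3*z + 2) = (z - 1)*(z + 2)*(z + 1)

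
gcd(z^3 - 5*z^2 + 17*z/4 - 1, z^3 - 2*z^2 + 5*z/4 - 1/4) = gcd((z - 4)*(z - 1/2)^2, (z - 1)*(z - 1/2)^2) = z^2 - z + 1/4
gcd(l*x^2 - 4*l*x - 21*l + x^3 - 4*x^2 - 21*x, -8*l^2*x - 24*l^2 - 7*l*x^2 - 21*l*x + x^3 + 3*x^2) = l*x + 3*l + x^2 + 3*x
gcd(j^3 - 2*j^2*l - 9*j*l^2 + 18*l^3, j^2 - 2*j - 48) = 1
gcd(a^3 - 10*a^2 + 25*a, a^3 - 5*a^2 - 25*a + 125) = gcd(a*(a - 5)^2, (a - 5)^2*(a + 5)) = a^2 - 10*a + 25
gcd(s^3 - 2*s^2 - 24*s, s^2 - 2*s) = s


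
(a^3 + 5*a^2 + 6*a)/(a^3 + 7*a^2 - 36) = a*(a + 2)/(a^2 + 4*a - 12)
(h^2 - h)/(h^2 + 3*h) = (h - 1)/(h + 3)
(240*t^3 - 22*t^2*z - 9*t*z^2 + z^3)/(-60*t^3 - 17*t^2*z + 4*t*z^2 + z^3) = (48*t^2 - 14*t*z + z^2)/(-12*t^2 - t*z + z^2)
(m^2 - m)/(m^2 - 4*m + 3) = m/(m - 3)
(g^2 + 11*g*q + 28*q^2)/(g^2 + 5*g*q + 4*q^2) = (g + 7*q)/(g + q)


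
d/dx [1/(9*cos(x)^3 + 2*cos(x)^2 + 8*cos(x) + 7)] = (27*cos(x)^2 + 4*cos(x) + 8)*sin(x)/(9*cos(x)^3 + 2*cos(x)^2 + 8*cos(x) + 7)^2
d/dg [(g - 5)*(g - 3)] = 2*g - 8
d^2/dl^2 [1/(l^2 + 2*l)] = 2*(-l*(l + 2) + 4*(l + 1)^2)/(l^3*(l + 2)^3)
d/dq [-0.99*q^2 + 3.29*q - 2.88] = 3.29 - 1.98*q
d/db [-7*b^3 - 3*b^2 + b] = -21*b^2 - 6*b + 1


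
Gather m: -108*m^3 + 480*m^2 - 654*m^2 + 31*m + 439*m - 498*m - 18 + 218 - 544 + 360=-108*m^3 - 174*m^2 - 28*m + 16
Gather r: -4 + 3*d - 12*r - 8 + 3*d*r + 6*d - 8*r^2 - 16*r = 9*d - 8*r^2 + r*(3*d - 28) - 12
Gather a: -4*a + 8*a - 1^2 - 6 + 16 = 4*a + 9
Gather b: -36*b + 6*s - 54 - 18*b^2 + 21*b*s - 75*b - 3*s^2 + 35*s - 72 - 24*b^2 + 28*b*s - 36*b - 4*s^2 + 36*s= -42*b^2 + b*(49*s - 147) - 7*s^2 + 77*s - 126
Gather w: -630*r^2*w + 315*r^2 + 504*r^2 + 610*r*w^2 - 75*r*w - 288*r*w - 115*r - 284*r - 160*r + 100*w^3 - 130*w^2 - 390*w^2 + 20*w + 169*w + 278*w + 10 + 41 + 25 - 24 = 819*r^2 - 559*r + 100*w^3 + w^2*(610*r - 520) + w*(-630*r^2 - 363*r + 467) + 52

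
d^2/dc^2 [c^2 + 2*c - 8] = 2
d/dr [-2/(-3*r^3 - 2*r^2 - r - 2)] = 2*(-9*r^2 - 4*r - 1)/(3*r^3 + 2*r^2 + r + 2)^2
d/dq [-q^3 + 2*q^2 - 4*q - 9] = -3*q^2 + 4*q - 4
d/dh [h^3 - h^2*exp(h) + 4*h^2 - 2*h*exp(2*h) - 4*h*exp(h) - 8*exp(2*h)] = -h^2*exp(h) + 3*h^2 - 4*h*exp(2*h) - 6*h*exp(h) + 8*h - 18*exp(2*h) - 4*exp(h)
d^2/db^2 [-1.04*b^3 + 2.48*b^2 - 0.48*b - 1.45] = 4.96 - 6.24*b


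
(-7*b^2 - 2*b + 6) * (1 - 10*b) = 70*b^3 + 13*b^2 - 62*b + 6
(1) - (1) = 0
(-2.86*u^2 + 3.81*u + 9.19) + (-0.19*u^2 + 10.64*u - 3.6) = -3.05*u^2 + 14.45*u + 5.59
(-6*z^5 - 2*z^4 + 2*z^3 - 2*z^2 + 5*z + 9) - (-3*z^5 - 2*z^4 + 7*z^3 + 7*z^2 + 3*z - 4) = -3*z^5 - 5*z^3 - 9*z^2 + 2*z + 13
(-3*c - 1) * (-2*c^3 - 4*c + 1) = 6*c^4 + 2*c^3 + 12*c^2 + c - 1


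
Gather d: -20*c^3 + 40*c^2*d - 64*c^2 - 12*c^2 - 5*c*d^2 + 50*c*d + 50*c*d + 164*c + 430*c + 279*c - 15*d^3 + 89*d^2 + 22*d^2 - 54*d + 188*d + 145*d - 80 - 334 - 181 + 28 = -20*c^3 - 76*c^2 + 873*c - 15*d^3 + d^2*(111 - 5*c) + d*(40*c^2 + 100*c + 279) - 567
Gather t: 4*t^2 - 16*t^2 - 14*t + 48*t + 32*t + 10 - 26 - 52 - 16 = -12*t^2 + 66*t - 84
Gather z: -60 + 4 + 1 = -55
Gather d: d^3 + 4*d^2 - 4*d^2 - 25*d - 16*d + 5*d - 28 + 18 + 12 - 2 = d^3 - 36*d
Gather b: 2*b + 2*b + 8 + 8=4*b + 16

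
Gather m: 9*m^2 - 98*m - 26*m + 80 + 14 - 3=9*m^2 - 124*m + 91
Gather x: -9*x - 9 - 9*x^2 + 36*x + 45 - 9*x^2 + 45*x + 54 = -18*x^2 + 72*x + 90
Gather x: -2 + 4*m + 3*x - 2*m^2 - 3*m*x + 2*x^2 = -2*m^2 + 4*m + 2*x^2 + x*(3 - 3*m) - 2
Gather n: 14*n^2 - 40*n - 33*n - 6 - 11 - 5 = 14*n^2 - 73*n - 22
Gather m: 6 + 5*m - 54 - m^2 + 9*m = -m^2 + 14*m - 48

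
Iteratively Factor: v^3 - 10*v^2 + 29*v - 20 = (v - 5)*(v^2 - 5*v + 4) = (v - 5)*(v - 1)*(v - 4)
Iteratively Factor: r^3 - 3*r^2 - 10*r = (r + 2)*(r^2 - 5*r) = (r - 5)*(r + 2)*(r)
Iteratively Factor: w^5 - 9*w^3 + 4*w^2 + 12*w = (w - 2)*(w^4 + 2*w^3 - 5*w^2 - 6*w) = (w - 2)^2*(w^3 + 4*w^2 + 3*w) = (w - 2)^2*(w + 1)*(w^2 + 3*w) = w*(w - 2)^2*(w + 1)*(w + 3)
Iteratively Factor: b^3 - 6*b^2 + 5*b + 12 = (b - 4)*(b^2 - 2*b - 3) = (b - 4)*(b - 3)*(b + 1)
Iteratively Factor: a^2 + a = (a)*(a + 1)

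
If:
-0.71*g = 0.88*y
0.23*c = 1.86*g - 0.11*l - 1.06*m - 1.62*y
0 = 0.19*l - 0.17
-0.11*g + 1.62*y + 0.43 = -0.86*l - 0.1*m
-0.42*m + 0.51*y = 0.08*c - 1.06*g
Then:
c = 26.48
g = 0.55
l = 0.89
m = -4.19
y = -0.44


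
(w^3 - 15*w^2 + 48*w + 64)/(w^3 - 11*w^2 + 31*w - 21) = (w^3 - 15*w^2 + 48*w + 64)/(w^3 - 11*w^2 + 31*w - 21)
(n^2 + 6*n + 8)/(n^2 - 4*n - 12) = (n + 4)/(n - 6)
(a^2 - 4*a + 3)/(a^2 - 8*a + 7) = (a - 3)/(a - 7)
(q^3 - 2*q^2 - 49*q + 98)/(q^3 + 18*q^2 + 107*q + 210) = (q^2 - 9*q + 14)/(q^2 + 11*q + 30)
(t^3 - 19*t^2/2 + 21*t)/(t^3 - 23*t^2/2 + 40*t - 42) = t/(t - 2)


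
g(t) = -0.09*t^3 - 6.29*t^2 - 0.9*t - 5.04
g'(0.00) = -0.90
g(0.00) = -5.04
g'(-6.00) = 64.86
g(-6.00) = -206.64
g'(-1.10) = 12.61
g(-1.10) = -11.54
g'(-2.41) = 27.85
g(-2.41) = -38.14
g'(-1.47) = 17.01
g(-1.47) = -17.02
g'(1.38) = -18.77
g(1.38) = -18.50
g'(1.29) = -17.58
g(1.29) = -16.86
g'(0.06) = -1.66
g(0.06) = -5.12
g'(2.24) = -30.43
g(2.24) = -39.63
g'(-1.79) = 20.75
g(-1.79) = -23.07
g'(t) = -0.27*t^2 - 12.58*t - 0.9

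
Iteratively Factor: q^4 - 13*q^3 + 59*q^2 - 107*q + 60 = (q - 5)*(q^3 - 8*q^2 + 19*q - 12) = (q - 5)*(q - 4)*(q^2 - 4*q + 3) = (q - 5)*(q - 4)*(q - 1)*(q - 3)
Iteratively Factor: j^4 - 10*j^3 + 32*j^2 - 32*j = (j - 4)*(j^3 - 6*j^2 + 8*j) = j*(j - 4)*(j^2 - 6*j + 8) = j*(j - 4)^2*(j - 2)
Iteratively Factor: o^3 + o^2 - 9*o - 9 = (o + 1)*(o^2 - 9) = (o - 3)*(o + 1)*(o + 3)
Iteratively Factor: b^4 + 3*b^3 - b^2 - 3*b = (b - 1)*(b^3 + 4*b^2 + 3*b) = (b - 1)*(b + 3)*(b^2 + b) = b*(b - 1)*(b + 3)*(b + 1)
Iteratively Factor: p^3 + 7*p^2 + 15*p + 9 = (p + 3)*(p^2 + 4*p + 3) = (p + 1)*(p + 3)*(p + 3)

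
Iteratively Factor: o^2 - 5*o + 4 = (o - 1)*(o - 4)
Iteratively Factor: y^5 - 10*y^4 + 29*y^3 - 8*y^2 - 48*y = (y - 4)*(y^4 - 6*y^3 + 5*y^2 + 12*y) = (y - 4)*(y - 3)*(y^3 - 3*y^2 - 4*y) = (y - 4)^2*(y - 3)*(y^2 + y) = y*(y - 4)^2*(y - 3)*(y + 1)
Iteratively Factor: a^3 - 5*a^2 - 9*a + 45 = (a + 3)*(a^2 - 8*a + 15) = (a - 5)*(a + 3)*(a - 3)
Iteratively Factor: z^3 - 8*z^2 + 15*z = (z - 5)*(z^2 - 3*z) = (z - 5)*(z - 3)*(z)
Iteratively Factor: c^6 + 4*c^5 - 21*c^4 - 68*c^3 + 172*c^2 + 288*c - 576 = (c - 2)*(c^5 + 6*c^4 - 9*c^3 - 86*c^2 + 288) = (c - 2)^2*(c^4 + 8*c^3 + 7*c^2 - 72*c - 144) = (c - 3)*(c - 2)^2*(c^3 + 11*c^2 + 40*c + 48) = (c - 3)*(c - 2)^2*(c + 4)*(c^2 + 7*c + 12) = (c - 3)*(c - 2)^2*(c + 4)^2*(c + 3)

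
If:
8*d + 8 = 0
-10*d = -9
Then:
No Solution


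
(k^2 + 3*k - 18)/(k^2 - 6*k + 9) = (k + 6)/(k - 3)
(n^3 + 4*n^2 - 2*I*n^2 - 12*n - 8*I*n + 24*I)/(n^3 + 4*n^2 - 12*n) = (n - 2*I)/n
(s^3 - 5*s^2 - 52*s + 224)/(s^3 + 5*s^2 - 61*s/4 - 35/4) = 4*(s^2 - 12*s + 32)/(4*s^2 - 8*s - 5)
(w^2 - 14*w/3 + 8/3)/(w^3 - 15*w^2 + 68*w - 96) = (w - 2/3)/(w^2 - 11*w + 24)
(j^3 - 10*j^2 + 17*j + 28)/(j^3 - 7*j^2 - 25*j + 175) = (j^2 - 3*j - 4)/(j^2 - 25)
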